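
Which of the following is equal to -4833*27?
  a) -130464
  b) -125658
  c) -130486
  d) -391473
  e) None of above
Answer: e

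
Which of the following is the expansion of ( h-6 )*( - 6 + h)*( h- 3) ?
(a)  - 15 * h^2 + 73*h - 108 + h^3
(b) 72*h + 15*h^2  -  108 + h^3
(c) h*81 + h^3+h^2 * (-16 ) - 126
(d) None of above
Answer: d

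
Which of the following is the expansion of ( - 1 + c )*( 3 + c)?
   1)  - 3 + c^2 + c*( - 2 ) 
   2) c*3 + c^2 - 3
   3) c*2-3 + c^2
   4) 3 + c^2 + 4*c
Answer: 3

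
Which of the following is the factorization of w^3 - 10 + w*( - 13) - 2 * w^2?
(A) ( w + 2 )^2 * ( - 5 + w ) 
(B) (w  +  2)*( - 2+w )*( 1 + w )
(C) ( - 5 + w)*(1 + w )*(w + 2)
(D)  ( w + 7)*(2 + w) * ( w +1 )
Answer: C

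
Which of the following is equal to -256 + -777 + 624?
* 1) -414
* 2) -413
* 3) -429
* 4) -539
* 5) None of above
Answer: 5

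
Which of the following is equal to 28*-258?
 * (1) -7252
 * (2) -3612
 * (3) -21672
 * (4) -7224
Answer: 4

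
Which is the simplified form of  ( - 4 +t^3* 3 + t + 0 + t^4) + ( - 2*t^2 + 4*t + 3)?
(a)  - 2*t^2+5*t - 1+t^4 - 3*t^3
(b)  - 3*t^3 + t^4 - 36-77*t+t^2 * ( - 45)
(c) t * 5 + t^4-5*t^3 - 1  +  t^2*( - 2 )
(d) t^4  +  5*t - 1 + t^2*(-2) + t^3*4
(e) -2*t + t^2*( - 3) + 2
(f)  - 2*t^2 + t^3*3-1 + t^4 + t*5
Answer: f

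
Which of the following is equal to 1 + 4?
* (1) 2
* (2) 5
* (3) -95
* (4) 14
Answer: 2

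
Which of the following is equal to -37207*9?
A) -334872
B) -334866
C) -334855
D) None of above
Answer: D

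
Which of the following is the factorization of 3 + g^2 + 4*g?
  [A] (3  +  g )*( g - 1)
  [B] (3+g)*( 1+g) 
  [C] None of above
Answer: B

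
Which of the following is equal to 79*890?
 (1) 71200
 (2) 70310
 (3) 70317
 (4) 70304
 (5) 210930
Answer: 2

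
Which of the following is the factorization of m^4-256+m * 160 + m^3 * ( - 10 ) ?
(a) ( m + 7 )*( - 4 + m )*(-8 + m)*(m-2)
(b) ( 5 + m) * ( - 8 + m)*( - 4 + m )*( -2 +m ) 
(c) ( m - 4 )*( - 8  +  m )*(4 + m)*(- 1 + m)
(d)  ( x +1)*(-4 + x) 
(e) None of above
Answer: e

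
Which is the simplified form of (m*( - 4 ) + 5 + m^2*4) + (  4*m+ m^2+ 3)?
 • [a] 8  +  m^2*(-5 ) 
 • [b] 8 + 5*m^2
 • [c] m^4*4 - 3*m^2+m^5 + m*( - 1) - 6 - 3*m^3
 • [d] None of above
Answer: b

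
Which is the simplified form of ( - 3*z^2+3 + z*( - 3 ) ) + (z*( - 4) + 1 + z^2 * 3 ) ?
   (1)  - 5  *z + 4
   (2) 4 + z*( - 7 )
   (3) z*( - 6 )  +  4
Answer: 2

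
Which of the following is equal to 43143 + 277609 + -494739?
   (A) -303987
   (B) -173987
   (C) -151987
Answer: B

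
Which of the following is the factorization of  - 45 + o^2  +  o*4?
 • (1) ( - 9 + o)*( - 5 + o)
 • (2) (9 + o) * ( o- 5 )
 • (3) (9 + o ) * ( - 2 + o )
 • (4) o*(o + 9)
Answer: 2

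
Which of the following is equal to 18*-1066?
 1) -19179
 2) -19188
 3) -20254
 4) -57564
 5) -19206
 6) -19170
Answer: 2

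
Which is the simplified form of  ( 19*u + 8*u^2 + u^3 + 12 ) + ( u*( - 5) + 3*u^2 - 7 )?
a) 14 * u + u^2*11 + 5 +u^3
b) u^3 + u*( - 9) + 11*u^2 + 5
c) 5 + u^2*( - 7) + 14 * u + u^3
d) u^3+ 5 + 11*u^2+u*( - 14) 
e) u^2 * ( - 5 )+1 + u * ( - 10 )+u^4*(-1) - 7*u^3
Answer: a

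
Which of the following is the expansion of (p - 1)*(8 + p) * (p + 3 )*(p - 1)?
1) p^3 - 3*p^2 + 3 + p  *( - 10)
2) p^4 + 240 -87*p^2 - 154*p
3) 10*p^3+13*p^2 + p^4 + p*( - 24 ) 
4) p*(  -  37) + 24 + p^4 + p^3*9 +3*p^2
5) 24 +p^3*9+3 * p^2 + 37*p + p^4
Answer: 4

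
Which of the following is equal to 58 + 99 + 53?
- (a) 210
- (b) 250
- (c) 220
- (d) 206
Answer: a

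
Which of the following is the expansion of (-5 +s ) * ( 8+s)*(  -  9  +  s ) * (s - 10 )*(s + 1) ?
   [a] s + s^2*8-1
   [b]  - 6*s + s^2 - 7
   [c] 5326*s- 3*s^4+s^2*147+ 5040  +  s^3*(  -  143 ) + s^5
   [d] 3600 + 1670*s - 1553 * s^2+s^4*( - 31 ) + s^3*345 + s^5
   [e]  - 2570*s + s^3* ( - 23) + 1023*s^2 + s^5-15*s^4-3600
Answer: e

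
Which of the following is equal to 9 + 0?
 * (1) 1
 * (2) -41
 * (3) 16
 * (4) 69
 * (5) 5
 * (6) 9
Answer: 6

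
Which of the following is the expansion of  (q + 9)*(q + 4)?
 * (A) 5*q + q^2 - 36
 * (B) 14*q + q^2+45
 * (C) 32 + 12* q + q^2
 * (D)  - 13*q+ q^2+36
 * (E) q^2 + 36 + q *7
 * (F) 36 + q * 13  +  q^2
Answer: F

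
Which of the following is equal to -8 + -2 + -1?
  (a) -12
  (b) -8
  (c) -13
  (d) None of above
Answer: d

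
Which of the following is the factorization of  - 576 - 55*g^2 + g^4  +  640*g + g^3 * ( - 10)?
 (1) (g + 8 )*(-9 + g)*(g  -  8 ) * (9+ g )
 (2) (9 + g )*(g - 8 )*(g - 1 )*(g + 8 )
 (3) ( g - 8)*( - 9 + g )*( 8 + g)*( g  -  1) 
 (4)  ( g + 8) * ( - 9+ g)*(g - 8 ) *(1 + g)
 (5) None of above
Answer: 3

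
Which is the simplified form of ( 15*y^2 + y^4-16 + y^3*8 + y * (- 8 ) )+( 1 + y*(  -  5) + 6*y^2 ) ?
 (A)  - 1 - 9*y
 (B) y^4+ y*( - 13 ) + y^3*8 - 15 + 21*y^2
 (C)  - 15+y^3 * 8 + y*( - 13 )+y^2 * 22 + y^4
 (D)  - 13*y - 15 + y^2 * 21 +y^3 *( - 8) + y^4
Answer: B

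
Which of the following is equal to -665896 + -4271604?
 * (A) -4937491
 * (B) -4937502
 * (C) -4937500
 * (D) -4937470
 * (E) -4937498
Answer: C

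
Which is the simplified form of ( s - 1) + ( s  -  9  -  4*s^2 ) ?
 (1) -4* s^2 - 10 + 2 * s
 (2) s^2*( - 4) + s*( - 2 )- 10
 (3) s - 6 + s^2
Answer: 1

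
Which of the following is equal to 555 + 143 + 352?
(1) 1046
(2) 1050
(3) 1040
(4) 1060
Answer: 2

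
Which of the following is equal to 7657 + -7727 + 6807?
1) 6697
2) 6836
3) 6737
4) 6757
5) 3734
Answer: 3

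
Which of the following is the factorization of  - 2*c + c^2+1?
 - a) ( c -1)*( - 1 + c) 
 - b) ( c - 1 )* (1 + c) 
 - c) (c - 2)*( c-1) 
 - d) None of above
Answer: a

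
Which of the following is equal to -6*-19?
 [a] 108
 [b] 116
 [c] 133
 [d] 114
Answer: d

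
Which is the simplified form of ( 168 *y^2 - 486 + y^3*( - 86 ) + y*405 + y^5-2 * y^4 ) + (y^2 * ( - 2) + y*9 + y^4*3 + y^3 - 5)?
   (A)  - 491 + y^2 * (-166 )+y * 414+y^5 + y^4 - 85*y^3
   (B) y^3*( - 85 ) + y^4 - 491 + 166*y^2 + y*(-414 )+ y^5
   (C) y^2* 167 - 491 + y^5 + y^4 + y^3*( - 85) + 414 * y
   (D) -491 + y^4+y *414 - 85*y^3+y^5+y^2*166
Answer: D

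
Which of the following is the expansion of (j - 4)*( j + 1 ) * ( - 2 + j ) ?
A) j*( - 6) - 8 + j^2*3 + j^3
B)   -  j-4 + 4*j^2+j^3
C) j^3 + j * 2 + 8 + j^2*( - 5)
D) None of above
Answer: C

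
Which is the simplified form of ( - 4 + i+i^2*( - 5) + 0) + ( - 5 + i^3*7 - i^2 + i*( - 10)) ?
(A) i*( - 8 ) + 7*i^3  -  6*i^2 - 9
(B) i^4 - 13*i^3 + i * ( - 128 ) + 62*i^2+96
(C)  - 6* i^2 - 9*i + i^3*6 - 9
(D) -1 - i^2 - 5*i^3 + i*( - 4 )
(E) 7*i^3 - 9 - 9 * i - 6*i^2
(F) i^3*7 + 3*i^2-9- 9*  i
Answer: E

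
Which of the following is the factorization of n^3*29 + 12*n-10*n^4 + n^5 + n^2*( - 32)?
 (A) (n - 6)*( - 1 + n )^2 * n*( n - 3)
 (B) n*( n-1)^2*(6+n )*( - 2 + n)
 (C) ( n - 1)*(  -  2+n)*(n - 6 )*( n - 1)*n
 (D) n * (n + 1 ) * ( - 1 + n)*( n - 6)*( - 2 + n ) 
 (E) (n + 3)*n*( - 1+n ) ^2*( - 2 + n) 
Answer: C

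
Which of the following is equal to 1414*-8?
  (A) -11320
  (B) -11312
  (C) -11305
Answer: B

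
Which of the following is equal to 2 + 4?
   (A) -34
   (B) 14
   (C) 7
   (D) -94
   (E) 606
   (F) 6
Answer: F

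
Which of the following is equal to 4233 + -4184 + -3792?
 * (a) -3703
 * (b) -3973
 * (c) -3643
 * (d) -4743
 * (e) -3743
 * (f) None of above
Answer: e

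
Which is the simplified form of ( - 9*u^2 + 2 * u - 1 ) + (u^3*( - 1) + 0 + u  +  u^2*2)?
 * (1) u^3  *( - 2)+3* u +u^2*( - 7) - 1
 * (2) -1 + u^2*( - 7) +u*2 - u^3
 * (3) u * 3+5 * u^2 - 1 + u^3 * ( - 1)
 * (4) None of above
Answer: 4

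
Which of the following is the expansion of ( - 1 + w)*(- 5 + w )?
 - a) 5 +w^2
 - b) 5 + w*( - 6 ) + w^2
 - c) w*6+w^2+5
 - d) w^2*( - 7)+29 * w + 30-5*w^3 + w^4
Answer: b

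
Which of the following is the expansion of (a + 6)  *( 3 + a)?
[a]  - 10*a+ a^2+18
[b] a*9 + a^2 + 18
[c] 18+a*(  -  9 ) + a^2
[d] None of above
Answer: b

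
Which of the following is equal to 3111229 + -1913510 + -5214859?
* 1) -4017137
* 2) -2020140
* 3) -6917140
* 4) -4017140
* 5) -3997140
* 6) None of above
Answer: 4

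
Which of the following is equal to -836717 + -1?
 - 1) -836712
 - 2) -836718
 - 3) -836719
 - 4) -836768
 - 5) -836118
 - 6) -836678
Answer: 2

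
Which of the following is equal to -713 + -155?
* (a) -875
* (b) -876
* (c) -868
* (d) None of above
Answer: c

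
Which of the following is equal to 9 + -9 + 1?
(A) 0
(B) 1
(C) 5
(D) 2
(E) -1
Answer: B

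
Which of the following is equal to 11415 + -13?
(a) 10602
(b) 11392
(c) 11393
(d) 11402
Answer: d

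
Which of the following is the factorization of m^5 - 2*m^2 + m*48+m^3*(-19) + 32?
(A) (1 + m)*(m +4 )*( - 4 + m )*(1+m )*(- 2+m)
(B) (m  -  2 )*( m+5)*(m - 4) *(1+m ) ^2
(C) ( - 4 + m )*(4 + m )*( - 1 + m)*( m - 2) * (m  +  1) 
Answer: A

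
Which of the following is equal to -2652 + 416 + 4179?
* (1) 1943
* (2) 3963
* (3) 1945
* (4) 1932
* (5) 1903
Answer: 1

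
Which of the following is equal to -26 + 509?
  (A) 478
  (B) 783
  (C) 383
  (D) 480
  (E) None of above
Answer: E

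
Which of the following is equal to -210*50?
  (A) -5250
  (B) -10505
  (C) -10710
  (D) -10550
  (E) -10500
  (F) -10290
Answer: E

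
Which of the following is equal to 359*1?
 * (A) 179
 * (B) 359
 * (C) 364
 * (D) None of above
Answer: B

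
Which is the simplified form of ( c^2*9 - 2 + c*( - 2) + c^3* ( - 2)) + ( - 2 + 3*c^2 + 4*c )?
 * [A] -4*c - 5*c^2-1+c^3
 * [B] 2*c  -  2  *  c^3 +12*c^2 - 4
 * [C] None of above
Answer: B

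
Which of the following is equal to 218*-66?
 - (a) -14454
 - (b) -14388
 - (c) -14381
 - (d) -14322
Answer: b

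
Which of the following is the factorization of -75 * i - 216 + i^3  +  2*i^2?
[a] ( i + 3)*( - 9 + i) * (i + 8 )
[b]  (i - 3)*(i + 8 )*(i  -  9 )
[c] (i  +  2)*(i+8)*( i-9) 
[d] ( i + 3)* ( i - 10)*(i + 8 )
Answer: a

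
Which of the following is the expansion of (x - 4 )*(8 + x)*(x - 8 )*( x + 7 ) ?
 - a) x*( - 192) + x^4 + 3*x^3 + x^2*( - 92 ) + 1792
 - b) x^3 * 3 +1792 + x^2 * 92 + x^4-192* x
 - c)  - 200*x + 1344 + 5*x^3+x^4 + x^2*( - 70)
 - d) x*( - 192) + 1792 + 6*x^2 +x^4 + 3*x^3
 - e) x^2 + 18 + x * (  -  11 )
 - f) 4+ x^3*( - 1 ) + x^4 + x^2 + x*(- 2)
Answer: a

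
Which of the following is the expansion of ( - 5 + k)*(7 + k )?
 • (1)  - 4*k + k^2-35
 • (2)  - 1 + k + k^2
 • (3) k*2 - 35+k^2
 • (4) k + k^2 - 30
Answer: 3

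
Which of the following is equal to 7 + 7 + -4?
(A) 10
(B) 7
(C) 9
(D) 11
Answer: A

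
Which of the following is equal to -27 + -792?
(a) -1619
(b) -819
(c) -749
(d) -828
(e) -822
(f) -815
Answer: b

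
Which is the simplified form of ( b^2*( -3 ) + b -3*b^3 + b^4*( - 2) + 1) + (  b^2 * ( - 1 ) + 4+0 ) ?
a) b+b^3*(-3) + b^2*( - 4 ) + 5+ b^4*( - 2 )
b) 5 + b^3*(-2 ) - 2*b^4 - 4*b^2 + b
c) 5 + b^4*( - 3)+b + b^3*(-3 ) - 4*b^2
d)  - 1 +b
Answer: a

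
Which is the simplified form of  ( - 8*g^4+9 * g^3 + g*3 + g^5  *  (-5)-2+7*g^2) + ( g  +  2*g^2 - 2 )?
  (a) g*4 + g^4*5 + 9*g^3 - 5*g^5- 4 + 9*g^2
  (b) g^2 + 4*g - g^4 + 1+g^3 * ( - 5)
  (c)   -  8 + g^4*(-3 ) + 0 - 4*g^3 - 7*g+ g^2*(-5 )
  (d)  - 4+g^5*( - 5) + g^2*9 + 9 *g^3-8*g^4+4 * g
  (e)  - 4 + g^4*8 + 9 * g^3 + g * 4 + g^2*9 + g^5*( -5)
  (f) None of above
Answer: d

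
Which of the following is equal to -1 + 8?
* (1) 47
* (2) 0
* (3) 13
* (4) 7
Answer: 4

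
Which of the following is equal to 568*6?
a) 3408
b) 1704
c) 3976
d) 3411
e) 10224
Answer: a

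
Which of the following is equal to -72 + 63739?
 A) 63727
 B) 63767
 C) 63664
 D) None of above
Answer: D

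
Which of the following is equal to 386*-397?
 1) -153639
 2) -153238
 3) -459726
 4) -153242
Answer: 4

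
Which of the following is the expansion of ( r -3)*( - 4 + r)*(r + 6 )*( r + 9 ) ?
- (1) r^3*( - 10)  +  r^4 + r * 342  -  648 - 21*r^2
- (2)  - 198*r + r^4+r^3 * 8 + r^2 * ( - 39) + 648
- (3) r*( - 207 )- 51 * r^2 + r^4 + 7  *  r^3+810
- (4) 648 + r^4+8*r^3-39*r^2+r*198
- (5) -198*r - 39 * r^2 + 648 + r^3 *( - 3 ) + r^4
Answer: 2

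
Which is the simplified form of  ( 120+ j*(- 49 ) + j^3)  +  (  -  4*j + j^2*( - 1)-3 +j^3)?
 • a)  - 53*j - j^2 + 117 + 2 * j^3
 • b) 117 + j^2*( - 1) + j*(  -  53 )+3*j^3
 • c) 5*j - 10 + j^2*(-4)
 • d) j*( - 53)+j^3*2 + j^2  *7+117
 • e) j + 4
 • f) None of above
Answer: a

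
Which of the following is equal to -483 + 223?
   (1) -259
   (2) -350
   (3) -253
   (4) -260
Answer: 4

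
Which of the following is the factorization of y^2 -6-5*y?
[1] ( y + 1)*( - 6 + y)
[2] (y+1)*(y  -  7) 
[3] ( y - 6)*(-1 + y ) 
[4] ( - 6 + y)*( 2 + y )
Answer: 1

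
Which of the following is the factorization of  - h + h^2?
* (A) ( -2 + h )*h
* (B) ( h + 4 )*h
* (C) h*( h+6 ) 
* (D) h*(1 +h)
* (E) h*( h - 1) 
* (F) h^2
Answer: E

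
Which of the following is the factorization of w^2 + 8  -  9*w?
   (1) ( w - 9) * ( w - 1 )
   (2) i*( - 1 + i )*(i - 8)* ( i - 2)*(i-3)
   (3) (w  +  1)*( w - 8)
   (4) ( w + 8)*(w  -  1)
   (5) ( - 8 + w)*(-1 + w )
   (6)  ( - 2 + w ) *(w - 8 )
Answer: 5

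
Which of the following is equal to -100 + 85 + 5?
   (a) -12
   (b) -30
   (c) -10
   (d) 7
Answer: c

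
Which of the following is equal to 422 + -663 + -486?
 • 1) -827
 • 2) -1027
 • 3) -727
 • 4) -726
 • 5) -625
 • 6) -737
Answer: 3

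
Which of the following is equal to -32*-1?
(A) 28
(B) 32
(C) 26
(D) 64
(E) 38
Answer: B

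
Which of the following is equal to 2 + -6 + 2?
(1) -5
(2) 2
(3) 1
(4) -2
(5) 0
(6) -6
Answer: 4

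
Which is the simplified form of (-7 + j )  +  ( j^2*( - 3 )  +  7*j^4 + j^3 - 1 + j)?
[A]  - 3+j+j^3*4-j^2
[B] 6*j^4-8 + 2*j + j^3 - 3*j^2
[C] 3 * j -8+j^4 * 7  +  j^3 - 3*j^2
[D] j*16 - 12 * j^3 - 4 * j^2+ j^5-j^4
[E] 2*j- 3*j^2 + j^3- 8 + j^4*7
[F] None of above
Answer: E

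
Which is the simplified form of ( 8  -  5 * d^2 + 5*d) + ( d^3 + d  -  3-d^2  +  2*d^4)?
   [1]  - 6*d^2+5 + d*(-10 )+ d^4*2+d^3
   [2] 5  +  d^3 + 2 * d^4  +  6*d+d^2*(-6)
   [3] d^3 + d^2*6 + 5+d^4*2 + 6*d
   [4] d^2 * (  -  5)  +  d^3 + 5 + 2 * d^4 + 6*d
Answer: 2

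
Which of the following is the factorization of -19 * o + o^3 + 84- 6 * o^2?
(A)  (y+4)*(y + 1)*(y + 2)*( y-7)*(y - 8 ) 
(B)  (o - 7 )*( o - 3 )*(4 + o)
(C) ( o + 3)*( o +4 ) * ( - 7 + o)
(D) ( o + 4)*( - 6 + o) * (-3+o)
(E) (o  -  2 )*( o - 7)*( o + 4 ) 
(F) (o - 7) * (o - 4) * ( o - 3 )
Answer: B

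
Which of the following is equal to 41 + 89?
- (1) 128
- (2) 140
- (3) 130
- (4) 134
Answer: 3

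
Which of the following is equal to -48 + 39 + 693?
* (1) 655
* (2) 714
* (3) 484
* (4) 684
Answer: 4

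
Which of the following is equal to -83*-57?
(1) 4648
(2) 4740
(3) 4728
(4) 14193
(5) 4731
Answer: 5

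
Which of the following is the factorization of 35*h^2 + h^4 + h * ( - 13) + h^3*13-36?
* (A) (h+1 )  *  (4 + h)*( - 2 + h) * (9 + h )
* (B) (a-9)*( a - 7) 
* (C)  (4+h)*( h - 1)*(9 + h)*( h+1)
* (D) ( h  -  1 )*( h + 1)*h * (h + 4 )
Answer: C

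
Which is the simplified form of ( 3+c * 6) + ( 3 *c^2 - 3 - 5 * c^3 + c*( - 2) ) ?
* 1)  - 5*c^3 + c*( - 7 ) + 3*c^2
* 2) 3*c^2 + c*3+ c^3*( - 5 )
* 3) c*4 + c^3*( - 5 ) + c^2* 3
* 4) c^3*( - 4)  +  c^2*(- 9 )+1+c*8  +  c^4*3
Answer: 3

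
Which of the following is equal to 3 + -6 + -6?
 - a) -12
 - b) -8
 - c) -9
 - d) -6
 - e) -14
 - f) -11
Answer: c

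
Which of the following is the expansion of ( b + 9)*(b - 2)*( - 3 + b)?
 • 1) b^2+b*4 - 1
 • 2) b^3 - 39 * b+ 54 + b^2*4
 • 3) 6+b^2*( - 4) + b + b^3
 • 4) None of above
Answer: 2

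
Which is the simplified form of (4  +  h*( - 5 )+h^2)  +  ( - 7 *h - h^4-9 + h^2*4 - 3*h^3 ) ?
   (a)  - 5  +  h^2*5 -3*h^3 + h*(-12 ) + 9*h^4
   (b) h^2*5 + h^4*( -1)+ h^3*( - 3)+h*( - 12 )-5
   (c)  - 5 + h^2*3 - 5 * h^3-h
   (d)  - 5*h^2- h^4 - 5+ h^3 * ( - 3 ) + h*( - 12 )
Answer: b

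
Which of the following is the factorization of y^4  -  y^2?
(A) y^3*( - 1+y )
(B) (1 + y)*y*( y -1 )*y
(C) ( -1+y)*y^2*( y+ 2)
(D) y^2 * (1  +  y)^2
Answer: B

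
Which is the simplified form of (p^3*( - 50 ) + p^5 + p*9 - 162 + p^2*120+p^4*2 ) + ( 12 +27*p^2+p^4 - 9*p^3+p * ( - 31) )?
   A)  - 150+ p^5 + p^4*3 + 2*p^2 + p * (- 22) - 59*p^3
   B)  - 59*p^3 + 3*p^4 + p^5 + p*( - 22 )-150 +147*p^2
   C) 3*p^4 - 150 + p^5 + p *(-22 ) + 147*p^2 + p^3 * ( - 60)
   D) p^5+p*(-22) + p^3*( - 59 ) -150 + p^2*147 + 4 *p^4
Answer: B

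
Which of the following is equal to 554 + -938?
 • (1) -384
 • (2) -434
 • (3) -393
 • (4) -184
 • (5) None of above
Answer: 1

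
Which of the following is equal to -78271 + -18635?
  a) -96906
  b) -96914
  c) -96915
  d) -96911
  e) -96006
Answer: a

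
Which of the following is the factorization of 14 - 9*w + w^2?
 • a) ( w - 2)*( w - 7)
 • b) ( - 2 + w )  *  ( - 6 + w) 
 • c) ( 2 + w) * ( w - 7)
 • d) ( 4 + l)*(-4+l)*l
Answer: a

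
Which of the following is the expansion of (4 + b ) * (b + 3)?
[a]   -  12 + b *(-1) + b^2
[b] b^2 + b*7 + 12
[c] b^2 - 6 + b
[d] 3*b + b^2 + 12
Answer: b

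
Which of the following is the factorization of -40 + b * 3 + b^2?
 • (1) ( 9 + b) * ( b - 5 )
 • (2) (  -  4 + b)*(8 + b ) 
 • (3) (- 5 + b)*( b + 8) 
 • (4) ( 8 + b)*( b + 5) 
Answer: 3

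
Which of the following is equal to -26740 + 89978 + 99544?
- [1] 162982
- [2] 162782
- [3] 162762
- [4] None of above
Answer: 2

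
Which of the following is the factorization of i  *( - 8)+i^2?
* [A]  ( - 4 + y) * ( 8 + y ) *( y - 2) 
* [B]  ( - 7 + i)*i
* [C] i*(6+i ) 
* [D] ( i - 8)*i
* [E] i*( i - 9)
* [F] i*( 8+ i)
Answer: D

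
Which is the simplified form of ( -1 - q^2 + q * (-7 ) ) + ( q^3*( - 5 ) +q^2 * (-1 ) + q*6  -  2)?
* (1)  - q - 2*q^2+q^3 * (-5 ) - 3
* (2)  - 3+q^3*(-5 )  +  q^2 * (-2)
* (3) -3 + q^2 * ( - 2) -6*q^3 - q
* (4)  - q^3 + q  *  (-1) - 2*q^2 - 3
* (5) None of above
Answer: 1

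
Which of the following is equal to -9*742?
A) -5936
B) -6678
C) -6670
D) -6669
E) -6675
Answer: B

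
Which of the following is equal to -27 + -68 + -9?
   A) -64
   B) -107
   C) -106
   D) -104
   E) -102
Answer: D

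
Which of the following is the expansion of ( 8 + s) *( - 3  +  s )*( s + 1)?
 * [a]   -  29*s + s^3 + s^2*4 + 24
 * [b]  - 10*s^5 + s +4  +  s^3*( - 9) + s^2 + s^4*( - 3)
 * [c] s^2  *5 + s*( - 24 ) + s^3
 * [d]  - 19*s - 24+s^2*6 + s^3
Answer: d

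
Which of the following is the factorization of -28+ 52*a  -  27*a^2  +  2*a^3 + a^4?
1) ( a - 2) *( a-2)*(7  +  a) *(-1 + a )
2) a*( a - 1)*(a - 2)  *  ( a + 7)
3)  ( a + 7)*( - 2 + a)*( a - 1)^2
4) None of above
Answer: 1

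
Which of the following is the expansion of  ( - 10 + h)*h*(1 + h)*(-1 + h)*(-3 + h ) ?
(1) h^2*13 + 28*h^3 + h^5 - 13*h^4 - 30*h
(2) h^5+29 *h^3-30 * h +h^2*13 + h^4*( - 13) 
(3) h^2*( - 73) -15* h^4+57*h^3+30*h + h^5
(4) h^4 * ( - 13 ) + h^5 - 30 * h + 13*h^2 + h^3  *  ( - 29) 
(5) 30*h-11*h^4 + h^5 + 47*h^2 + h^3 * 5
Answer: 2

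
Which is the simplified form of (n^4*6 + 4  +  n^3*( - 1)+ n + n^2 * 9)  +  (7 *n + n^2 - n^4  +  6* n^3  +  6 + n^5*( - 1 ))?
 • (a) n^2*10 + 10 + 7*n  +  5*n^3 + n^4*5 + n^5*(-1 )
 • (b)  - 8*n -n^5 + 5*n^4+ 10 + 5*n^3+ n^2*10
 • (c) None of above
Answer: c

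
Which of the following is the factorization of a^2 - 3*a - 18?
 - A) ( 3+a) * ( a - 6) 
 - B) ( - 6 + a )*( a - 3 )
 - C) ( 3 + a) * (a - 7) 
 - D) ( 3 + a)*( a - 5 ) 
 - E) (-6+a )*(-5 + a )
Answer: A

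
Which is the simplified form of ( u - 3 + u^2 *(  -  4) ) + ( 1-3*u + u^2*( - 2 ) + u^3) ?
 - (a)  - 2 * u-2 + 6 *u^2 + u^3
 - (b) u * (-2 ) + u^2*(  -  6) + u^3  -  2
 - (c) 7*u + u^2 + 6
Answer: b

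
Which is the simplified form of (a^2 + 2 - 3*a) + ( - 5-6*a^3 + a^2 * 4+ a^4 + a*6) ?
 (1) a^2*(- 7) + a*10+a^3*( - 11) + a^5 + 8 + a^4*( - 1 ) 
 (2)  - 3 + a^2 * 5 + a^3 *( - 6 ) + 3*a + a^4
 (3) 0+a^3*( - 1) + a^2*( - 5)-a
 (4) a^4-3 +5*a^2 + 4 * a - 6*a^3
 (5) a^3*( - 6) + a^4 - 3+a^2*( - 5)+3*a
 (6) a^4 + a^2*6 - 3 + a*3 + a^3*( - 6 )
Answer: 2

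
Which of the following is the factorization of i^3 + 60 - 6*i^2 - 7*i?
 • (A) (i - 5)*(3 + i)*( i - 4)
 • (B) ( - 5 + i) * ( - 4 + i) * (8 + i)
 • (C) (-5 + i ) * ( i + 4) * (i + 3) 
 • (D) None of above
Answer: A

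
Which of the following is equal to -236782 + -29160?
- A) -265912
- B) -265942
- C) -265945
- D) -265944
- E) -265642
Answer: B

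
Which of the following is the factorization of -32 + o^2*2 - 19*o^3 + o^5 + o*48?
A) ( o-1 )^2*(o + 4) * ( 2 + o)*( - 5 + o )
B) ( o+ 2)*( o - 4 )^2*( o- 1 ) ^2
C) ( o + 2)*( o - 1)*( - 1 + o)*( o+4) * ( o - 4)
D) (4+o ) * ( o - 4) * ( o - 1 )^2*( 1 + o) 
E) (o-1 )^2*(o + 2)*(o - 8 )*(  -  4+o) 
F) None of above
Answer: C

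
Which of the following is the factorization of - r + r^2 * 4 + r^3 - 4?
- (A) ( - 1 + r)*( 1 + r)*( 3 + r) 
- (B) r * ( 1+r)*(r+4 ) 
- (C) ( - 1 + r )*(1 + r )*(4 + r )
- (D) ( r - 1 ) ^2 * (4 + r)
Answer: C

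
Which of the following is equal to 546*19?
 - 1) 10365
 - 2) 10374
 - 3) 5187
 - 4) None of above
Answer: 2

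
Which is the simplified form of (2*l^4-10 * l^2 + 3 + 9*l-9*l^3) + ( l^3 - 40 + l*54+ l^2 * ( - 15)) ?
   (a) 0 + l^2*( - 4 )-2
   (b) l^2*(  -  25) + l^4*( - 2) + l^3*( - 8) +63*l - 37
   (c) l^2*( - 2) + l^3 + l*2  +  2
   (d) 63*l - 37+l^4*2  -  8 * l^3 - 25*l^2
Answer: d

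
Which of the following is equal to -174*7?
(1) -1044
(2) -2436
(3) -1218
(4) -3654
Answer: 3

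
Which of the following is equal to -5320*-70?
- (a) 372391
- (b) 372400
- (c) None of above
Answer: b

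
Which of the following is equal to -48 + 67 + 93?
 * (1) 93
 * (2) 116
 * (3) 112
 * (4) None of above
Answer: 3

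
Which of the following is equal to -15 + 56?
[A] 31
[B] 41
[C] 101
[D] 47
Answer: B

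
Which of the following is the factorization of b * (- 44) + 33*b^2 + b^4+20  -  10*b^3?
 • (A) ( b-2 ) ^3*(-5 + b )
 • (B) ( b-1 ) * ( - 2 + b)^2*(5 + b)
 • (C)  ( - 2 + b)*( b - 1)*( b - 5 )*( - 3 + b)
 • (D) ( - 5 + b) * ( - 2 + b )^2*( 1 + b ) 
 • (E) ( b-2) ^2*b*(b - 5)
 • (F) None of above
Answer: F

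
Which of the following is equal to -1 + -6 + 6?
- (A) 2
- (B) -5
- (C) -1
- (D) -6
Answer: C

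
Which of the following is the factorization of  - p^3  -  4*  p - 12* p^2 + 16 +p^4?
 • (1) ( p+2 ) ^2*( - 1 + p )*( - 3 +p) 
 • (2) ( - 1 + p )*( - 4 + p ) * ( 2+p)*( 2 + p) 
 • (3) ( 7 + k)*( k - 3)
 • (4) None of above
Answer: 2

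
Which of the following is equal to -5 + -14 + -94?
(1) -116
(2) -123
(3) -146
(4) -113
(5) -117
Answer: 4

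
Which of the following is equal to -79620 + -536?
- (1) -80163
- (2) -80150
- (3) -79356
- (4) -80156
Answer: 4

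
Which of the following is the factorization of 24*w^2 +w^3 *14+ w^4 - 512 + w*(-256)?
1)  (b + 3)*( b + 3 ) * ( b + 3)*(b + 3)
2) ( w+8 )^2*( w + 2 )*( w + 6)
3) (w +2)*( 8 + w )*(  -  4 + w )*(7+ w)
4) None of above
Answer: 4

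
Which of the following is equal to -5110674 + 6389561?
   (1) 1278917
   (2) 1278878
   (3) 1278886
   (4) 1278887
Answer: 4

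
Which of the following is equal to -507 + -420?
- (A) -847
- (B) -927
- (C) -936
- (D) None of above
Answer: B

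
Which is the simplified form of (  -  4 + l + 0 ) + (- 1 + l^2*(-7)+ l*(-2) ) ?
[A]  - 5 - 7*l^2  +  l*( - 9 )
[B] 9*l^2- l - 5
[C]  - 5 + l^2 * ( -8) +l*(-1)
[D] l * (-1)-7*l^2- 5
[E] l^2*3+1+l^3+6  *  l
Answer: D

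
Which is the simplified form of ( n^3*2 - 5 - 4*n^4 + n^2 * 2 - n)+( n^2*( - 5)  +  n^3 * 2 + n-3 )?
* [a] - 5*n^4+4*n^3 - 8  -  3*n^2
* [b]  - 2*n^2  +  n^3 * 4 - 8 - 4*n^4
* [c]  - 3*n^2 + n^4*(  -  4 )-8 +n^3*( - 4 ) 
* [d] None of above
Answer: d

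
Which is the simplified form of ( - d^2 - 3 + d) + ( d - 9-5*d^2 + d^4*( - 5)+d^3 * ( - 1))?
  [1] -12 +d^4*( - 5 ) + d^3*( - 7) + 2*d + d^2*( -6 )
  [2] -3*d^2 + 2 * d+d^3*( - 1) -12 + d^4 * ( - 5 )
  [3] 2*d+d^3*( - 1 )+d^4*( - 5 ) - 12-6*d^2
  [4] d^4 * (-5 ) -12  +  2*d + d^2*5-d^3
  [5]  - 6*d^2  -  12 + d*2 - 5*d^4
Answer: 3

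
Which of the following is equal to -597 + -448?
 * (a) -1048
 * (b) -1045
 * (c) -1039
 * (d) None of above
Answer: b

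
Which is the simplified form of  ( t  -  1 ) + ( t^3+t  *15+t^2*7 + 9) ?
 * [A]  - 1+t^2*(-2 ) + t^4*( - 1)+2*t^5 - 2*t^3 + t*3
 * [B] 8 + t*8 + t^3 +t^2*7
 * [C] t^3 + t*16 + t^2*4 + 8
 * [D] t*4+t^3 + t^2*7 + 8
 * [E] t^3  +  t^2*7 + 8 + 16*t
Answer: E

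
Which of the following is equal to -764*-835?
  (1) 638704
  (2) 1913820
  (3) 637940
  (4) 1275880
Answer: 3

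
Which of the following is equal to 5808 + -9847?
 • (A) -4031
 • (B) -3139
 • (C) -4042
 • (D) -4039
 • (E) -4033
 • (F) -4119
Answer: D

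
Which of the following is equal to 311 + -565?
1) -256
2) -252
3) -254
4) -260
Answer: 3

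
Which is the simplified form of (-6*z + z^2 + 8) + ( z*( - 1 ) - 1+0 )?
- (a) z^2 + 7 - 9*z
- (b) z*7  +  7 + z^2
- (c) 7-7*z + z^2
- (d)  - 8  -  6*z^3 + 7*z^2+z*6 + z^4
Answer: c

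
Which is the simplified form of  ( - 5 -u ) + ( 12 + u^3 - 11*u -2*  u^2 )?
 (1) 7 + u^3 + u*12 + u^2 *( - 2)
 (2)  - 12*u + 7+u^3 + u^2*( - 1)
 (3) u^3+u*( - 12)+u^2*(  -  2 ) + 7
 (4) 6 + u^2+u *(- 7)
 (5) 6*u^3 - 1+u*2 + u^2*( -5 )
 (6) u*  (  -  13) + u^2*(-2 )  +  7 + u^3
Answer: 3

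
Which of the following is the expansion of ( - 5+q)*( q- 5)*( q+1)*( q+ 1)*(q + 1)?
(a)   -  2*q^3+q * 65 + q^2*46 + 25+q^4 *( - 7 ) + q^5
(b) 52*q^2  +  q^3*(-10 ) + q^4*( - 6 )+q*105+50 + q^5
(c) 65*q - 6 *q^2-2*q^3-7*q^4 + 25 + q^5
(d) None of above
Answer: a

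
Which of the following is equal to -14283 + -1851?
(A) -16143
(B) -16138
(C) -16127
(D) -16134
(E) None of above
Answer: D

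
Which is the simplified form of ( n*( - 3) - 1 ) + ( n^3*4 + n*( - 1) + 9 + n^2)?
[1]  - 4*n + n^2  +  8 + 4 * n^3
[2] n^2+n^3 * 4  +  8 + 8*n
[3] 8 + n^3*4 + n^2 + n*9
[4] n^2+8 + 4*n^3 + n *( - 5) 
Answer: 1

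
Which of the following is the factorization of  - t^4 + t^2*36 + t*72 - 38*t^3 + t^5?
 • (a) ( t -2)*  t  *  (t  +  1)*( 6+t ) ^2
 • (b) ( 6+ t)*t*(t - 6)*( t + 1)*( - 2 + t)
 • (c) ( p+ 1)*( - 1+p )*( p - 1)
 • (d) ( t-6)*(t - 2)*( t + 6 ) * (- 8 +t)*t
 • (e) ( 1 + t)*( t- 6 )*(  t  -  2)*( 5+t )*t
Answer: b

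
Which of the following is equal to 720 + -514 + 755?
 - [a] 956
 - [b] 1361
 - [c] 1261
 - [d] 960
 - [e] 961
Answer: e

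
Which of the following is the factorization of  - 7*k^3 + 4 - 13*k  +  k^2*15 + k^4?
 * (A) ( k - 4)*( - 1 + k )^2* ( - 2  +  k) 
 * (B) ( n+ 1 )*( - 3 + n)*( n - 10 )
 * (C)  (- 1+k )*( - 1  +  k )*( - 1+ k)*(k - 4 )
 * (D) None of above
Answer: C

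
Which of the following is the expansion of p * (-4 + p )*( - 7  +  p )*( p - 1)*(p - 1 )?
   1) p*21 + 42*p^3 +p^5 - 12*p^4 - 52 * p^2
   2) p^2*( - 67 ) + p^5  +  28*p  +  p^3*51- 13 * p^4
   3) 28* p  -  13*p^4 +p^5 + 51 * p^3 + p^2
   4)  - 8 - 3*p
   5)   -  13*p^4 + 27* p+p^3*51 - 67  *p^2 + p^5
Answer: 2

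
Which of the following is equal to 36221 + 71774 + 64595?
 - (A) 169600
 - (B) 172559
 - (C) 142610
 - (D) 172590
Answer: D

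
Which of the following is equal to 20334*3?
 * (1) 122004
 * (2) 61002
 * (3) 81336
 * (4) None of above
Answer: 2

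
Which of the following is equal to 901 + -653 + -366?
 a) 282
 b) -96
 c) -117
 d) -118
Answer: d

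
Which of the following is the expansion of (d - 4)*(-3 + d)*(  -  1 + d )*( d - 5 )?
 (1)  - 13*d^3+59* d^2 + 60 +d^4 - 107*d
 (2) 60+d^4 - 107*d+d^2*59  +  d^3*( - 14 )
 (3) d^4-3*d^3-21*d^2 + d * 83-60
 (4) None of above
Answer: 1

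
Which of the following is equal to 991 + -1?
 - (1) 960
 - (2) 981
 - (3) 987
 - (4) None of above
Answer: 4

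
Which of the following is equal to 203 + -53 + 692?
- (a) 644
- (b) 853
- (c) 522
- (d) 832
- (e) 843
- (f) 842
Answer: f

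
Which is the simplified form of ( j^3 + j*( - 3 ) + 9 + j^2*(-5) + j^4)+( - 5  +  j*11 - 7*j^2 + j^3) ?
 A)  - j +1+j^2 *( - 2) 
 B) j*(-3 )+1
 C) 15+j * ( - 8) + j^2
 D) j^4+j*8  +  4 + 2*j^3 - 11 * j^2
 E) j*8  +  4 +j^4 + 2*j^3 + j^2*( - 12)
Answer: E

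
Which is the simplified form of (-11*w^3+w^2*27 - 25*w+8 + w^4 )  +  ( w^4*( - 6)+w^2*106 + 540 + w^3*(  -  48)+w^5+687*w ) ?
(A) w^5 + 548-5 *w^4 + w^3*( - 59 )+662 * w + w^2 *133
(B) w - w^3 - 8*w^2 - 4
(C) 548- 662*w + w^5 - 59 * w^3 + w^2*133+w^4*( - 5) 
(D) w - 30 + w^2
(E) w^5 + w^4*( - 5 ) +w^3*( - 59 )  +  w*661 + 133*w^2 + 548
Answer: A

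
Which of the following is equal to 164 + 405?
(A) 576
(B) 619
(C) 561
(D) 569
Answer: D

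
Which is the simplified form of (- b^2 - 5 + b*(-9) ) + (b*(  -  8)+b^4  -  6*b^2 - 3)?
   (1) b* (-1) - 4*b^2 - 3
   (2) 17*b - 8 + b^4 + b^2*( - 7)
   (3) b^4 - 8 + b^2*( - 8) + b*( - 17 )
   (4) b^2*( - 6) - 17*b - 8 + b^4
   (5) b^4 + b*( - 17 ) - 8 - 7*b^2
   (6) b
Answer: 5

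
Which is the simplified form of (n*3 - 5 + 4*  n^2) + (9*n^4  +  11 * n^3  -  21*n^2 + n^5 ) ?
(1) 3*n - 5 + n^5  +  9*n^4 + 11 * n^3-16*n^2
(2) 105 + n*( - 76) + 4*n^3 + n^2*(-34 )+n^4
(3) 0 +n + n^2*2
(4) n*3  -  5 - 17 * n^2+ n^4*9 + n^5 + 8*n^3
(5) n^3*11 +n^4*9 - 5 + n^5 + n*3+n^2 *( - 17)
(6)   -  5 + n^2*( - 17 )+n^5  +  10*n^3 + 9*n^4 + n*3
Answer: 5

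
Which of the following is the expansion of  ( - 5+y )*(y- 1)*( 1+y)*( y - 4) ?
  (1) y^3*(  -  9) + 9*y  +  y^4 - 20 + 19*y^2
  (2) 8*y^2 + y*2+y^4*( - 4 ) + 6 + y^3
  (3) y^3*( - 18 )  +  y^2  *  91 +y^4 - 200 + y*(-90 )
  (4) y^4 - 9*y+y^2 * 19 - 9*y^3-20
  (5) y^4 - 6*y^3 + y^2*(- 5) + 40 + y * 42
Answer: 1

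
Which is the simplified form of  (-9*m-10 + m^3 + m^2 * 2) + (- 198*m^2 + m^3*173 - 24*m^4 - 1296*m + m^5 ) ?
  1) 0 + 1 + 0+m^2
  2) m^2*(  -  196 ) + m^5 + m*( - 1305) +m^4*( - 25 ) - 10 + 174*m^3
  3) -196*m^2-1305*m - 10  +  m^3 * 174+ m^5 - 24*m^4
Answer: 3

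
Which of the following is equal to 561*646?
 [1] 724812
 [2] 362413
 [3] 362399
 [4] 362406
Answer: 4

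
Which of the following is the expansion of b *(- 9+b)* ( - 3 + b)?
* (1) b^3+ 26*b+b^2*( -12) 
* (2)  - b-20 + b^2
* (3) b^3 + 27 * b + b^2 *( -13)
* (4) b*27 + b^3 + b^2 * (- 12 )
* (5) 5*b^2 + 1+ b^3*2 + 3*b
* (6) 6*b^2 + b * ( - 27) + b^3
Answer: 4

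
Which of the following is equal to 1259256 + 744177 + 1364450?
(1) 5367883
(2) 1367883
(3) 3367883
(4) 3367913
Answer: 3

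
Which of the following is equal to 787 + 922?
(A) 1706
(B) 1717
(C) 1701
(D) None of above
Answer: D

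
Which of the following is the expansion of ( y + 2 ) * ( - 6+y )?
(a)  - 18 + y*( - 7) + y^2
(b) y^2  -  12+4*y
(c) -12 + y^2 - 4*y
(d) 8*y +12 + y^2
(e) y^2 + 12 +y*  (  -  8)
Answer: c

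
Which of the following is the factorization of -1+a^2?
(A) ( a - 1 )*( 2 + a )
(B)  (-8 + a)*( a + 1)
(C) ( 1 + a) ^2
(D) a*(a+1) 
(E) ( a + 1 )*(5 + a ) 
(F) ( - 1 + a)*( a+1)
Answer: F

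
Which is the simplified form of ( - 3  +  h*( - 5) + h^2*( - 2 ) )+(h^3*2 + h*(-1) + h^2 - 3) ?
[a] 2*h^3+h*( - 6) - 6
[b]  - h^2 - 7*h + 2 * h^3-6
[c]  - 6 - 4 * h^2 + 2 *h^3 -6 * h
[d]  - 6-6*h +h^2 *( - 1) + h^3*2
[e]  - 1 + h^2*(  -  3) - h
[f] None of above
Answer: d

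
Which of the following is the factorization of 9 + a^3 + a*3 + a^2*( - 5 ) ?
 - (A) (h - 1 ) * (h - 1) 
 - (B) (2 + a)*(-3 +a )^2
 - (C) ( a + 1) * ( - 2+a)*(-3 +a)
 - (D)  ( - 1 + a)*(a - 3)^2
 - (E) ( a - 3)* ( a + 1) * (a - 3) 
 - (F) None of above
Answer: E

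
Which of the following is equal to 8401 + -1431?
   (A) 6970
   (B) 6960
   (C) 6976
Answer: A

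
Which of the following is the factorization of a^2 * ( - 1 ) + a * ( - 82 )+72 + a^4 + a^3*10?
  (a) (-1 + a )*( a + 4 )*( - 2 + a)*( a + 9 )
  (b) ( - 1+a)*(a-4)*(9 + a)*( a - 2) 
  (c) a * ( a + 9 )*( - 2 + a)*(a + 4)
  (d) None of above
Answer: a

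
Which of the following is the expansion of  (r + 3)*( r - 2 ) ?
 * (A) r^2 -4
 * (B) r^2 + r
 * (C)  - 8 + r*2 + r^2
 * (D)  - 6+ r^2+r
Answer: D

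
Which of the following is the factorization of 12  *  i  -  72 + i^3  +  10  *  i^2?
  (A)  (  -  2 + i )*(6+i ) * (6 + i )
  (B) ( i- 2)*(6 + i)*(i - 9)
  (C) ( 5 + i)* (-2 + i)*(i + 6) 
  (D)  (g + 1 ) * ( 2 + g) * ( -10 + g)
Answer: A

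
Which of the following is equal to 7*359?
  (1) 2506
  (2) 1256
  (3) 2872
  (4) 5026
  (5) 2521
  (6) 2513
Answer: 6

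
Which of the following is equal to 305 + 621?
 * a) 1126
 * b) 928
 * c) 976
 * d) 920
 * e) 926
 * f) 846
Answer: e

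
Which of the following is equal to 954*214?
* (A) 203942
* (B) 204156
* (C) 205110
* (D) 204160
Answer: B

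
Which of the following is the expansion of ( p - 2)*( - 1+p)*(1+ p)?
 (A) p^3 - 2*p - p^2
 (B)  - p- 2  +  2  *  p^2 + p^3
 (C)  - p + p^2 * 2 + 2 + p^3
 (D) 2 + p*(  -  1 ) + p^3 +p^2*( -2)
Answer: D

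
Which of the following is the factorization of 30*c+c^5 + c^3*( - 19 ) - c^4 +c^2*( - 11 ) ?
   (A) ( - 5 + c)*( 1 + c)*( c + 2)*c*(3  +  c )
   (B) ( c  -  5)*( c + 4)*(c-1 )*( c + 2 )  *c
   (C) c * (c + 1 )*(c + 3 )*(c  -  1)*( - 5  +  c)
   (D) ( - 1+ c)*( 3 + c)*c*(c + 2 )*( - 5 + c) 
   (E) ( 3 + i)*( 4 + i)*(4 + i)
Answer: D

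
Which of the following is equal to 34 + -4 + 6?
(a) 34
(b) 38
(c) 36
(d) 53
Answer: c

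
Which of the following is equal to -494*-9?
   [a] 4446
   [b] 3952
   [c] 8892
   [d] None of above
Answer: a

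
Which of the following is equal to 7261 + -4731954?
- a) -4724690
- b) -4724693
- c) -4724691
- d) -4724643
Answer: b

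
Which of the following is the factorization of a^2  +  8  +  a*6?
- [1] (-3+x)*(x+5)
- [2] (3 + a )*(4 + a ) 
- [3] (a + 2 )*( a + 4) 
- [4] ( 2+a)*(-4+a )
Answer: 3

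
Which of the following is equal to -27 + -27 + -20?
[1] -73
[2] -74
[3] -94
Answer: 2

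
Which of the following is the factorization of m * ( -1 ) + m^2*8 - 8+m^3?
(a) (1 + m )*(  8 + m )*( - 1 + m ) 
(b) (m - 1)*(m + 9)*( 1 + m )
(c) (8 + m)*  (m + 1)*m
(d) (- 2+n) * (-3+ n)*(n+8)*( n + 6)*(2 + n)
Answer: a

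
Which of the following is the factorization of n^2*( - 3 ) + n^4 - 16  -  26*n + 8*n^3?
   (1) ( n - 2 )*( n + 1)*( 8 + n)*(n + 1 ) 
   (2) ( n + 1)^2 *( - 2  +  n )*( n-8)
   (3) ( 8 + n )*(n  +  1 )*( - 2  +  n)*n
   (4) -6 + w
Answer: 1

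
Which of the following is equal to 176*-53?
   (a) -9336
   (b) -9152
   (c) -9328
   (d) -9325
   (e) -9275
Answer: c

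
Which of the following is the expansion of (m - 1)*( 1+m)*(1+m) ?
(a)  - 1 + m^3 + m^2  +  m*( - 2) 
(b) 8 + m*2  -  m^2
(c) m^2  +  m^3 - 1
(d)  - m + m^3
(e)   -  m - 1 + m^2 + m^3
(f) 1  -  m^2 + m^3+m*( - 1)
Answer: e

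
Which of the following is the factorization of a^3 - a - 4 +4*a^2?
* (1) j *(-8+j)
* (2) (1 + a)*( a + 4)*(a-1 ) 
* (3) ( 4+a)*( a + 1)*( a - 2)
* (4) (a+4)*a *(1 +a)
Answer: 2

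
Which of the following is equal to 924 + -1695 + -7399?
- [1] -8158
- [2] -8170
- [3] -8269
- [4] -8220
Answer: 2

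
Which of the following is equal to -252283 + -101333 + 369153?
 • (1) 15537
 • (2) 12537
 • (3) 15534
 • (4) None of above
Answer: 1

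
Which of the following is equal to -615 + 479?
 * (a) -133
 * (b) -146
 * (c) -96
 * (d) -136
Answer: d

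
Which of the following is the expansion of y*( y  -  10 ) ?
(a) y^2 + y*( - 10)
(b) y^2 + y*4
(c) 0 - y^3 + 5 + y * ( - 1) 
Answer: a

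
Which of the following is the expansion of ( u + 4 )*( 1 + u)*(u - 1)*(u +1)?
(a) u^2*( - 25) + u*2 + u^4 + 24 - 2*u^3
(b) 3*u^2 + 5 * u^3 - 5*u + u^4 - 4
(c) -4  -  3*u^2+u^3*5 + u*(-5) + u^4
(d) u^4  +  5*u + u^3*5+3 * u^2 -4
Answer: b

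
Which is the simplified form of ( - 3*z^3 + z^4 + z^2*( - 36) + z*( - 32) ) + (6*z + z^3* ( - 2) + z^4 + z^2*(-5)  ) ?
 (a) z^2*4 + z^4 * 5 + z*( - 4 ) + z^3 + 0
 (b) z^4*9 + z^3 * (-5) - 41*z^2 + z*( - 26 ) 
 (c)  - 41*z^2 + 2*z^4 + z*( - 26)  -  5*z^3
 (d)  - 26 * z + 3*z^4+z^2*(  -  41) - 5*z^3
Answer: c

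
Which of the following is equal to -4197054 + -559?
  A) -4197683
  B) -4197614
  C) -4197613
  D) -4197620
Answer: C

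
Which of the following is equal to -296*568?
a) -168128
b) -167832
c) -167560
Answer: a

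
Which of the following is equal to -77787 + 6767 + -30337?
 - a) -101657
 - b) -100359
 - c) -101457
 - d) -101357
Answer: d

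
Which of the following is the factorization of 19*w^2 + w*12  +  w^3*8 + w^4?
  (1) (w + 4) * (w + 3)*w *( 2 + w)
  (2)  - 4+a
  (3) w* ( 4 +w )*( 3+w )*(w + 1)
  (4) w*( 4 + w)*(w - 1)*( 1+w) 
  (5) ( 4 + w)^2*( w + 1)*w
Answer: 3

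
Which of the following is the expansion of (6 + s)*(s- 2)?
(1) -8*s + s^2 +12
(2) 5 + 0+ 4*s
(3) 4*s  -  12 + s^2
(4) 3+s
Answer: 3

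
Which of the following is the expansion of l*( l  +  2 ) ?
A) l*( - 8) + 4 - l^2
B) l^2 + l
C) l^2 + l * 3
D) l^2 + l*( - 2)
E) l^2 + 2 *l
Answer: E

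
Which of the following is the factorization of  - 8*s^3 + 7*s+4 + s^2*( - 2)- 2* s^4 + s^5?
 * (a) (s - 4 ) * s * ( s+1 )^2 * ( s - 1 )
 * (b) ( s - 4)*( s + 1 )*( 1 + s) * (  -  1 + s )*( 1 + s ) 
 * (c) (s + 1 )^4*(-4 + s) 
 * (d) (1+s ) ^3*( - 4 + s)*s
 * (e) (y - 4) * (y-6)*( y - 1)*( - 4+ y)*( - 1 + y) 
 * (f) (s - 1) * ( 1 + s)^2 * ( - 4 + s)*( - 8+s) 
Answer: b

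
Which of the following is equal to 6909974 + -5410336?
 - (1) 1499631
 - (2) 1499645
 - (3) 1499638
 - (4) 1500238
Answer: 3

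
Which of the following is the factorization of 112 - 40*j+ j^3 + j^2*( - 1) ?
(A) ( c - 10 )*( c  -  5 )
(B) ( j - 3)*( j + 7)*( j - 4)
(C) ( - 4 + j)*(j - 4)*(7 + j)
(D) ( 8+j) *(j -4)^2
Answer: C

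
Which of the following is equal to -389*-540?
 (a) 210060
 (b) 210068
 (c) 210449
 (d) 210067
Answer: a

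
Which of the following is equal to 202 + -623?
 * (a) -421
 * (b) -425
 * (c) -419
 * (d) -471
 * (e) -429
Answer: a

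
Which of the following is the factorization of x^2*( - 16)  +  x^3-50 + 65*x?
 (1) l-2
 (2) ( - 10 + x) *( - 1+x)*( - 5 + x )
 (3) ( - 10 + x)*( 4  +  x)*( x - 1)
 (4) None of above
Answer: 2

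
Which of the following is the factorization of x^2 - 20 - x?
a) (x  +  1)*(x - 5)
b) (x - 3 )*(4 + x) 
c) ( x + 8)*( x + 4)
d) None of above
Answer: d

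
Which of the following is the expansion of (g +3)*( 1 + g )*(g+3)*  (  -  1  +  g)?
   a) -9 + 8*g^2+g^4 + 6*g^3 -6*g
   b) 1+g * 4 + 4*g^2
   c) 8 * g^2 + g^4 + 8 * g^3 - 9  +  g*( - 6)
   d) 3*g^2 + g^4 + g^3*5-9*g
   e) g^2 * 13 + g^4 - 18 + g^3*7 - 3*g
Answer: a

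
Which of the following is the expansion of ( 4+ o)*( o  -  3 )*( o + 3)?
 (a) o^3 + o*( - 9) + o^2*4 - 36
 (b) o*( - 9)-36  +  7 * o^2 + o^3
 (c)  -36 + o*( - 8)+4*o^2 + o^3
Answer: a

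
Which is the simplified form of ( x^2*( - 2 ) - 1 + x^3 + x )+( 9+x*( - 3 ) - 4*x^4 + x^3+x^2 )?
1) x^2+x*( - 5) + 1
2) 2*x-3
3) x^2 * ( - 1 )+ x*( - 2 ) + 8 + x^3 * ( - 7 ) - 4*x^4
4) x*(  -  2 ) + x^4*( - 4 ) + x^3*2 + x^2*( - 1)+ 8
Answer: 4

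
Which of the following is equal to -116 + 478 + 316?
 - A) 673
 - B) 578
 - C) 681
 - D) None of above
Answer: D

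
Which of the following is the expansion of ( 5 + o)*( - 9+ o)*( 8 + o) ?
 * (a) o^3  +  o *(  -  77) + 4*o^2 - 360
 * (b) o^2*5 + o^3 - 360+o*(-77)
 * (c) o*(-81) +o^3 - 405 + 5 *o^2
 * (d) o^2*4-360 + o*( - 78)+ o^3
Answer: a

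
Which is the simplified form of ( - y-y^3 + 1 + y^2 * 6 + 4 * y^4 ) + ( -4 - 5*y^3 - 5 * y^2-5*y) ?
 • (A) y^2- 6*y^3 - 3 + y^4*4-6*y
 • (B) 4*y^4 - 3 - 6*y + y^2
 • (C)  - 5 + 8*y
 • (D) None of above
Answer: A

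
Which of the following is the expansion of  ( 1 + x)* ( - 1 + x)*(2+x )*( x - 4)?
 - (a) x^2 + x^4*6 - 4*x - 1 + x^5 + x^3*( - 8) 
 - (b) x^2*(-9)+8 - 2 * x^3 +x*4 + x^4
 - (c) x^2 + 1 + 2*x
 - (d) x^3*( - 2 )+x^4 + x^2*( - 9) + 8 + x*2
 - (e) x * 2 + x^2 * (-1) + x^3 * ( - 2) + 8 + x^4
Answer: d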